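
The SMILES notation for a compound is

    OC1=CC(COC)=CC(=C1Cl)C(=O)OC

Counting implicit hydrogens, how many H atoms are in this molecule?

Walk through each heavy atom and fill implicit hydrogens from standard valence (C 4, N 3, O 2, S 2, halogen 1):
  atom 1: O, bond orders sum to 1 (valence 2) → 1 H
  atom 2: C, bond orders sum to 4 (valence 4) → 0 H
  atom 3: C, bond orders sum to 3 (valence 4) → 1 H
  atom 4: C, bond orders sum to 4 (valence 4) → 0 H
  atom 5: C, bond orders sum to 2 (valence 4) → 2 H
  atom 6: O, bond orders sum to 2 (valence 2) → 0 H
  atom 7: C, bond orders sum to 1 (valence 4) → 3 H
  atom 8: C, bond orders sum to 3 (valence 4) → 1 H
  atom 9: C, bond orders sum to 4 (valence 4) → 0 H
  atom 10: C, bond orders sum to 4 (valence 4) → 0 H
  atom 11: Cl (halogen, monovalent) → 0 H
  atom 12: C, bond orders sum to 4 (valence 4) → 0 H
  atom 13: O, bond orders sum to 2 (valence 2) → 0 H
  atom 14: O, bond orders sum to 2 (valence 2) → 0 H
  atom 15: C, bond orders sum to 1 (valence 4) → 3 H
Total hydrogens: 11.

11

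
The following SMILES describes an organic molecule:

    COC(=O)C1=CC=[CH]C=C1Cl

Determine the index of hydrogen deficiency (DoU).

Degree of unsaturation = (number of rings) + (number of π bonds).
Ring closures in the SMILES: 1.
π bonds: 4 double bonds (each 1 DoU) → 4 DoU from unsaturation.
Total DoU = 1 + 4 = 5.

5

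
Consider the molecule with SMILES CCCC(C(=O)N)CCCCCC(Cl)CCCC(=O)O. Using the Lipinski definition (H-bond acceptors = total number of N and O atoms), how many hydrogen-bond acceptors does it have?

4

N atoms: 1; O atoms: 3.
Lipinski HBA = 1 + 3 = 4.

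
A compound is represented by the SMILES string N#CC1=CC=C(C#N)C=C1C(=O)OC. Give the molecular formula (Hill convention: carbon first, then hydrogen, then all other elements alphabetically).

Walk through each heavy atom and fill implicit hydrogens from standard valence (C 4, N 3, O 2, S 2, halogen 1):
  atom 1: N, bond orders sum to 3 (valence 3) → 0 H
  atom 2: C, bond orders sum to 4 (valence 4) → 0 H
  atom 3: C, bond orders sum to 4 (valence 4) → 0 H
  atom 4: C, bond orders sum to 3 (valence 4) → 1 H
  atom 5: C, bond orders sum to 3 (valence 4) → 1 H
  atom 6: C, bond orders sum to 4 (valence 4) → 0 H
  atom 7: C, bond orders sum to 4 (valence 4) → 0 H
  atom 8: N, bond orders sum to 3 (valence 3) → 0 H
  atom 9: C, bond orders sum to 3 (valence 4) → 1 H
  atom 10: C, bond orders sum to 4 (valence 4) → 0 H
  atom 11: C, bond orders sum to 4 (valence 4) → 0 H
  atom 12: O, bond orders sum to 2 (valence 2) → 0 H
  atom 13: O, bond orders sum to 2 (valence 2) → 0 H
  atom 14: C, bond orders sum to 1 (valence 4) → 3 H
Totals → C:10, H:6, N:2, O:2.

C10H6N2O2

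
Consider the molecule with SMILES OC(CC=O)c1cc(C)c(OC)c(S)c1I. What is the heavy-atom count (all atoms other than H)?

Every atom symbol written in the SMILES (organic subset) is one heavy atom; implicit H are not written.
Heavy atoms by element → C:11, I:1, O:3, S:1.
Total: 16.

16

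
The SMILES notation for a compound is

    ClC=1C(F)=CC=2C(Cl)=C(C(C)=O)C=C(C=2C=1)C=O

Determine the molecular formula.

Walk through each heavy atom and fill implicit hydrogens from standard valence (C 4, N 3, O 2, S 2, halogen 1):
  atom 1: Cl (halogen, monovalent) → 0 H
  atom 2: C, bond orders sum to 4 (valence 4) → 0 H
  atom 3: C, bond orders sum to 4 (valence 4) → 0 H
  atom 4: F (halogen, monovalent) → 0 H
  atom 5: C, bond orders sum to 3 (valence 4) → 1 H
  atom 6: C, bond orders sum to 4 (valence 4) → 0 H
  atom 7: C, bond orders sum to 4 (valence 4) → 0 H
  atom 8: Cl (halogen, monovalent) → 0 H
  atom 9: C, bond orders sum to 4 (valence 4) → 0 H
  atom 10: C, bond orders sum to 4 (valence 4) → 0 H
  atom 11: C, bond orders sum to 1 (valence 4) → 3 H
  atom 12: O, bond orders sum to 2 (valence 2) → 0 H
  atom 13: C, bond orders sum to 3 (valence 4) → 1 H
  atom 14: C, bond orders sum to 4 (valence 4) → 0 H
  atom 15: C, bond orders sum to 4 (valence 4) → 0 H
  atom 16: C, bond orders sum to 3 (valence 4) → 1 H
  atom 17: C, bond orders sum to 3 (valence 4) → 1 H
  atom 18: O, bond orders sum to 2 (valence 2) → 0 H
Totals → C:13, H:7, Cl:2, F:1, O:2.

C13H7Cl2FO2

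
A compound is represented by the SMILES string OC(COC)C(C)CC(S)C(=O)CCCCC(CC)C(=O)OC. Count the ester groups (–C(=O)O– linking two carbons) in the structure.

1

The ester motif appears at heavy-atom position 20 in the SMILES.
Other groups present: 1 ether, 1 hydroxyl, 1 ketone, 1 thiol.
Ester count: 1.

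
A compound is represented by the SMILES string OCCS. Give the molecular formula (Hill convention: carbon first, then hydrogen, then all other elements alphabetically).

Walk through each heavy atom and fill implicit hydrogens from standard valence (C 4, N 3, O 2, S 2, halogen 1):
  atom 1: O, bond orders sum to 1 (valence 2) → 1 H
  atom 2: C, bond orders sum to 2 (valence 4) → 2 H
  atom 3: C, bond orders sum to 2 (valence 4) → 2 H
  atom 4: S, bond orders sum to 1 (valence 2) → 1 H
Totals → C:2, H:6, O:1, S:1.
In Hill order: C2H6OS.

C2H6OS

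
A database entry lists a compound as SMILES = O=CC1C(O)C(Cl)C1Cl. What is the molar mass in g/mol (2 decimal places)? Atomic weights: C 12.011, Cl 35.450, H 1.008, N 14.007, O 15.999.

First, the molecular formula is C5H6Cl2O2 (counting implicit H from valence).
  C: 5 × 12.011 = 60.055
  Cl: 2 × 35.450 = 70.900
  H: 6 × 1.008 = 6.048
  O: 2 × 15.999 = 31.998
Sum: 5×12.011 + 2×35.450 + 6×1.008 + 2×15.999 = 169.001 → 169.00 g/mol.

169.00 g/mol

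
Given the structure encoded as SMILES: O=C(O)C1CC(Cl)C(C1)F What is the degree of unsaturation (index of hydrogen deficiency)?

2

Molecular formula: C6H8ClFO2.
DoU = (2C + 2 + N − H − X) / 2, where X is the halogen count and O/S are ignored.
    = (2·6 + 2 + 0 − 8 − 2) / 2 = 4 / 2 = 2.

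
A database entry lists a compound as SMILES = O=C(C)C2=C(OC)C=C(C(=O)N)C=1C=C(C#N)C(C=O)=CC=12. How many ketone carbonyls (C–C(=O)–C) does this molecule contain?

The ketone motif appears at heavy-atom position 2 in the SMILES.
Other groups present: 1 aldehyde, 1 amide, 1 ether, 1 nitrile.
Ketone count: 1.

1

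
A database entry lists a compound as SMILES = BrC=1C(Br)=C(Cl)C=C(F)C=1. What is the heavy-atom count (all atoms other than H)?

10

Every atom symbol written in the SMILES (organic subset) is one heavy atom; implicit H are not written.
Heavy atoms by element → Br:2, C:6, Cl:1, F:1.
Total: 10.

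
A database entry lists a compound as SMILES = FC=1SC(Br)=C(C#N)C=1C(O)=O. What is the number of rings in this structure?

1

In SMILES, each pair of matching ring-closure digits denotes one ring-closing bond; the number of such bonds equals the number of independent rings.
Ring-closure bonds here: 1.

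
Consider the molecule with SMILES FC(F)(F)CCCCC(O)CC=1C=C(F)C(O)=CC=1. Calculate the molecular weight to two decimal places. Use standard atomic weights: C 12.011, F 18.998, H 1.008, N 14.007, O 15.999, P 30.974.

First, the molecular formula is C13H16F4O2 (counting implicit H from valence).
  C: 13 × 12.011 = 156.143
  F: 4 × 18.998 = 75.992
  H: 16 × 1.008 = 16.128
  O: 2 × 15.999 = 31.998
Sum: 13×12.011 + 4×18.998 + 16×1.008 + 2×15.999 = 280.261 → 280.26 g/mol.

280.26 g/mol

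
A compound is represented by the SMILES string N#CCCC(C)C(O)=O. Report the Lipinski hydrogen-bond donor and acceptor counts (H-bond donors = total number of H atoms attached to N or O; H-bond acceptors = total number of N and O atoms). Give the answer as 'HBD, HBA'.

1, 3

Donors: find every N or O and count the H atoms it carries.
  atom 1 (N): bond orders sum to 3 → 0 H
  atom 8 (O): bond orders sum to 1 → 1 H
  atom 9 (O): bond orders sum to 2 → 0 H
Lipinski HBD = 1.
Acceptors: N atoms = 1, O atoms = 2 → HBA = 3.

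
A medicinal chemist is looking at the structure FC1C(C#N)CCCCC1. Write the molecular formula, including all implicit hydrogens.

C8H12FN

Walk through each heavy atom and fill implicit hydrogens from standard valence (C 4, N 3, O 2, S 2, halogen 1):
  atom 1: F (halogen, monovalent) → 0 H
  atom 2: C, bond orders sum to 3 (valence 4) → 1 H
  atom 3: C, bond orders sum to 3 (valence 4) → 1 H
  atom 4: C, bond orders sum to 4 (valence 4) → 0 H
  atom 5: N, bond orders sum to 3 (valence 3) → 0 H
  atom 6: C, bond orders sum to 2 (valence 4) → 2 H
  atom 7: C, bond orders sum to 2 (valence 4) → 2 H
  atom 8: C, bond orders sum to 2 (valence 4) → 2 H
  atom 9: C, bond orders sum to 2 (valence 4) → 2 H
  atom 10: C, bond orders sum to 2 (valence 4) → 2 H
Totals → C:8, H:12, F:1, N:1.
In Hill order: C8H12FN.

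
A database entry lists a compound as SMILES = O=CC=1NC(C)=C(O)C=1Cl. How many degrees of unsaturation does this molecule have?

4

Molecular formula: C6H6ClNO2.
DoU = (2C + 2 + N − H − X) / 2, where X is the halogen count and O/S are ignored.
    = (2·6 + 2 + 1 − 6 − 1) / 2 = 8 / 2 = 4.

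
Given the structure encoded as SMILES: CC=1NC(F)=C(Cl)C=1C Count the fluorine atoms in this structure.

1

Scan the SMILES for F atoms (remember two-letter symbols like Cl and Br are single atoms).
Fluorine count: 1.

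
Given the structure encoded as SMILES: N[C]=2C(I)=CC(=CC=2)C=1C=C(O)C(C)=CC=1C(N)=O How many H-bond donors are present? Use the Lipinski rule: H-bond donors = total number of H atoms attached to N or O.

5

Donors: find every N or O and count the H atoms it carries.
  atom 1 (N): bond orders sum to 1 → 2 H
  atom 12 (O): bond orders sum to 1 → 1 H
  atom 18 (N): bond orders sum to 1 → 2 H
  atom 19 (O): bond orders sum to 2 → 0 H
Lipinski HBD = 5.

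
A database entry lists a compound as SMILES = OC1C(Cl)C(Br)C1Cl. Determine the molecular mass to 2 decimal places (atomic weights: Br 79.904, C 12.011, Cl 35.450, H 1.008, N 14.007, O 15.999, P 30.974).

219.89 g/mol

First, the molecular formula is C4H5BrCl2O (counting implicit H from valence).
  Br: 1 × 79.904 = 79.904
  C: 4 × 12.011 = 48.044
  Cl: 2 × 35.450 = 70.900
  H: 5 × 1.008 = 5.040
  O: 1 × 15.999 = 15.999
Sum: 1×79.904 + 4×12.011 + 2×35.450 + 5×1.008 + 1×15.999 = 219.887 → 219.89 g/mol.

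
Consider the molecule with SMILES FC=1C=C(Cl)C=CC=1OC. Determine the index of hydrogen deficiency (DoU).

Degree of unsaturation = (number of rings) + (number of π bonds).
Ring closures in the SMILES: 1.
π bonds: 3 double bonds (each 1 DoU) → 3 DoU from unsaturation.
Total DoU = 1 + 3 = 4.

4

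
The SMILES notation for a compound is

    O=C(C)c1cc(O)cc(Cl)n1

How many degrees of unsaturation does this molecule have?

5

Molecular formula: C7H6ClNO2.
DoU = (2C + 2 + N − H − X) / 2, where X is the halogen count and O/S are ignored.
    = (2·7 + 2 + 1 − 6 − 1) / 2 = 10 / 2 = 5.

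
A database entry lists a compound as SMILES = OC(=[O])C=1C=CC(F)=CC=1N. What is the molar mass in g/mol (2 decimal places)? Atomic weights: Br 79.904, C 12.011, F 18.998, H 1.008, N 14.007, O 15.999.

155.13 g/mol

First, the molecular formula is C7H6FNO2 (counting implicit H from valence).
  C: 7 × 12.011 = 84.077
  F: 1 × 18.998 = 18.998
  H: 6 × 1.008 = 6.048
  N: 1 × 14.007 = 14.007
  O: 2 × 15.999 = 31.998
Sum: 7×12.011 + 1×18.998 + 6×1.008 + 1×14.007 + 2×15.999 = 155.128 → 155.13 g/mol.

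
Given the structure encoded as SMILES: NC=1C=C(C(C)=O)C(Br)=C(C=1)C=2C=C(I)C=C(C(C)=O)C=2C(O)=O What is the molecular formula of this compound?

Walk through each heavy atom and fill implicit hydrogens from standard valence (C 4, N 3, O 2, S 2, halogen 1):
  atom 1: N, bond orders sum to 1 (valence 3) → 2 H
  atom 2: C, bond orders sum to 4 (valence 4) → 0 H
  atom 3: C, bond orders sum to 3 (valence 4) → 1 H
  atom 4: C, bond orders sum to 4 (valence 4) → 0 H
  atom 5: C, bond orders sum to 4 (valence 4) → 0 H
  atom 6: C, bond orders sum to 1 (valence 4) → 3 H
  atom 7: O, bond orders sum to 2 (valence 2) → 0 H
  atom 8: C, bond orders sum to 4 (valence 4) → 0 H
  atom 9: Br (halogen, monovalent) → 0 H
  atom 10: C, bond orders sum to 4 (valence 4) → 0 H
  atom 11: C, bond orders sum to 3 (valence 4) → 1 H
  atom 12: C, bond orders sum to 4 (valence 4) → 0 H
  atom 13: C, bond orders sum to 3 (valence 4) → 1 H
  atom 14: C, bond orders sum to 4 (valence 4) → 0 H
  atom 15: I (halogen, monovalent) → 0 H
  atom 16: C, bond orders sum to 3 (valence 4) → 1 H
  atom 17: C, bond orders sum to 4 (valence 4) → 0 H
  atom 18: C, bond orders sum to 4 (valence 4) → 0 H
  atom 19: C, bond orders sum to 1 (valence 4) → 3 H
  atom 20: O, bond orders sum to 2 (valence 2) → 0 H
  atom 21: C, bond orders sum to 4 (valence 4) → 0 H
  atom 22: C, bond orders sum to 4 (valence 4) → 0 H
  atom 23: O, bond orders sum to 1 (valence 2) → 1 H
  atom 24: O, bond orders sum to 2 (valence 2) → 0 H
Totals → C:17, H:13, Br:1, I:1, N:1, O:4.

C17H13BrINO4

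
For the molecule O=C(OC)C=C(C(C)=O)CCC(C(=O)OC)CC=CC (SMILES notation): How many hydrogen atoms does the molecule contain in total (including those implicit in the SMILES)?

22

Walk through each heavy atom and fill implicit hydrogens from standard valence (C 4, N 3, O 2, S 2, halogen 1):
  atom 1: O, bond orders sum to 2 (valence 2) → 0 H
  atom 2: C, bond orders sum to 4 (valence 4) → 0 H
  atom 3: O, bond orders sum to 2 (valence 2) → 0 H
  atom 4: C, bond orders sum to 1 (valence 4) → 3 H
  atom 5: C, bond orders sum to 3 (valence 4) → 1 H
  atom 6: C, bond orders sum to 4 (valence 4) → 0 H
  atom 7: C, bond orders sum to 4 (valence 4) → 0 H
  atom 8: C, bond orders sum to 1 (valence 4) → 3 H
  atom 9: O, bond orders sum to 2 (valence 2) → 0 H
  atom 10: C, bond orders sum to 2 (valence 4) → 2 H
  atom 11: C, bond orders sum to 2 (valence 4) → 2 H
  atom 12: C, bond orders sum to 3 (valence 4) → 1 H
  atom 13: C, bond orders sum to 4 (valence 4) → 0 H
  atom 14: O, bond orders sum to 2 (valence 2) → 0 H
  atom 15: O, bond orders sum to 2 (valence 2) → 0 H
  atom 16: C, bond orders sum to 1 (valence 4) → 3 H
  atom 17: C, bond orders sum to 2 (valence 4) → 2 H
  atom 18: C, bond orders sum to 3 (valence 4) → 1 H
  atom 19: C, bond orders sum to 3 (valence 4) → 1 H
  atom 20: C, bond orders sum to 1 (valence 4) → 3 H
Total hydrogens: 22.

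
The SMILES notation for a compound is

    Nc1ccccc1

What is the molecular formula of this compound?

C6H7N

Walk through each heavy atom and fill implicit hydrogens from standard valence (C 4, N 3, O 2, S 2, halogen 1); for lowercase aromatic atoms, an aromatic c carries 1 H when it has two neighbours and 0 H with three, and aromatic n carries 0 H:
  atom 1: N, bond orders sum to 1 (valence 3) → 2 H
  atom 2: aromatic c, 3 neighbours → 0 H
  atom 3: aromatic c, 2 neighbours → 1 H
  atom 4: aromatic c, 2 neighbours → 1 H
  atom 5: aromatic c, 2 neighbours → 1 H
  atom 6: aromatic c, 2 neighbours → 1 H
  atom 7: aromatic c, 2 neighbours → 1 H
Totals → C:6, H:7, N:1.
In Hill order: C6H7N.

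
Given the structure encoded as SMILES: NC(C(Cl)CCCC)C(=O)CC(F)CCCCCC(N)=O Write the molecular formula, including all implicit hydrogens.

C15H28ClFN2O2

Walk through each heavy atom and fill implicit hydrogens from standard valence (C 4, N 3, O 2, S 2, halogen 1):
  atom 1: N, bond orders sum to 1 (valence 3) → 2 H
  atom 2: C, bond orders sum to 3 (valence 4) → 1 H
  atom 3: C, bond orders sum to 3 (valence 4) → 1 H
  atom 4: Cl (halogen, monovalent) → 0 H
  atom 5: C, bond orders sum to 2 (valence 4) → 2 H
  atom 6: C, bond orders sum to 2 (valence 4) → 2 H
  atom 7: C, bond orders sum to 2 (valence 4) → 2 H
  atom 8: C, bond orders sum to 1 (valence 4) → 3 H
  atom 9: C, bond orders sum to 4 (valence 4) → 0 H
  atom 10: O, bond orders sum to 2 (valence 2) → 0 H
  atom 11: C, bond orders sum to 2 (valence 4) → 2 H
  atom 12: C, bond orders sum to 3 (valence 4) → 1 H
  atom 13: F (halogen, monovalent) → 0 H
  atom 14: C, bond orders sum to 2 (valence 4) → 2 H
  atom 15: C, bond orders sum to 2 (valence 4) → 2 H
  atom 16: C, bond orders sum to 2 (valence 4) → 2 H
  atom 17: C, bond orders sum to 2 (valence 4) → 2 H
  atom 18: C, bond orders sum to 2 (valence 4) → 2 H
  atom 19: C, bond orders sum to 4 (valence 4) → 0 H
  atom 20: N, bond orders sum to 1 (valence 3) → 2 H
  atom 21: O, bond orders sum to 2 (valence 2) → 0 H
Totals → C:15, H:28, Cl:1, F:1, N:2, O:2.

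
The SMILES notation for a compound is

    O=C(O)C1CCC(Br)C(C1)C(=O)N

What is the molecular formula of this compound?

Walk through each heavy atom and fill implicit hydrogens from standard valence (C 4, N 3, O 2, S 2, halogen 1):
  atom 1: O, bond orders sum to 2 (valence 2) → 0 H
  atom 2: C, bond orders sum to 4 (valence 4) → 0 H
  atom 3: O, bond orders sum to 1 (valence 2) → 1 H
  atom 4: C, bond orders sum to 3 (valence 4) → 1 H
  atom 5: C, bond orders sum to 2 (valence 4) → 2 H
  atom 6: C, bond orders sum to 2 (valence 4) → 2 H
  atom 7: C, bond orders sum to 3 (valence 4) → 1 H
  atom 8: Br (halogen, monovalent) → 0 H
  atom 9: C, bond orders sum to 3 (valence 4) → 1 H
  atom 10: C, bond orders sum to 2 (valence 4) → 2 H
  atom 11: C, bond orders sum to 4 (valence 4) → 0 H
  atom 12: O, bond orders sum to 2 (valence 2) → 0 H
  atom 13: N, bond orders sum to 1 (valence 3) → 2 H
Totals → C:8, H:12, Br:1, N:1, O:3.
In Hill order: C8H12BrNO3.

C8H12BrNO3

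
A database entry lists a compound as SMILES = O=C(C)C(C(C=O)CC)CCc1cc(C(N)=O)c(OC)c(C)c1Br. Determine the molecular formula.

C18H24BrNO4

Walk through each heavy atom and fill implicit hydrogens from standard valence (C 4, N 3, O 2, S 2, halogen 1); for lowercase aromatic atoms, an aromatic c carries 1 H when it has two neighbours and 0 H with three, and aromatic n carries 0 H:
  atom 1: O, bond orders sum to 2 (valence 2) → 0 H
  atom 2: C, bond orders sum to 4 (valence 4) → 0 H
  atom 3: C, bond orders sum to 1 (valence 4) → 3 H
  atom 4: C, bond orders sum to 3 (valence 4) → 1 H
  atom 5: C, bond orders sum to 3 (valence 4) → 1 H
  atom 6: C, bond orders sum to 3 (valence 4) → 1 H
  atom 7: O, bond orders sum to 2 (valence 2) → 0 H
  atom 8: C, bond orders sum to 2 (valence 4) → 2 H
  atom 9: C, bond orders sum to 1 (valence 4) → 3 H
  atom 10: C, bond orders sum to 2 (valence 4) → 2 H
  atom 11: C, bond orders sum to 2 (valence 4) → 2 H
  atom 12: aromatic c, 3 neighbours → 0 H
  atom 13: aromatic c, 2 neighbours → 1 H
  atom 14: aromatic c, 3 neighbours → 0 H
  atom 15: C, bond orders sum to 4 (valence 4) → 0 H
  atom 16: N, bond orders sum to 1 (valence 3) → 2 H
  atom 17: O, bond orders sum to 2 (valence 2) → 0 H
  atom 18: aromatic c, 3 neighbours → 0 H
  atom 19: O, bond orders sum to 2 (valence 2) → 0 H
  atom 20: C, bond orders sum to 1 (valence 4) → 3 H
  atom 21: aromatic c, 3 neighbours → 0 H
  atom 22: C, bond orders sum to 1 (valence 4) → 3 H
  atom 23: aromatic c, 3 neighbours → 0 H
  atom 24: Br (halogen, monovalent) → 0 H
Totals → C:18, H:24, Br:1, N:1, O:4.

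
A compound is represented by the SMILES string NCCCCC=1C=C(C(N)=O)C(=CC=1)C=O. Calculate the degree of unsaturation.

Degree of unsaturation = (number of rings) + (number of π bonds).
Ring closures in the SMILES: 1.
π bonds: 5 double bonds (each 1 DoU) → 5 DoU from unsaturation.
Total DoU = 1 + 5 = 6.

6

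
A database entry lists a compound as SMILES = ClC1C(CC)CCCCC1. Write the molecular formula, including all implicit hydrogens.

C9H17Cl

Walk through each heavy atom and fill implicit hydrogens from standard valence (C 4, N 3, O 2, S 2, halogen 1):
  atom 1: Cl (halogen, monovalent) → 0 H
  atom 2: C, bond orders sum to 3 (valence 4) → 1 H
  atom 3: C, bond orders sum to 3 (valence 4) → 1 H
  atom 4: C, bond orders sum to 2 (valence 4) → 2 H
  atom 5: C, bond orders sum to 1 (valence 4) → 3 H
  atom 6: C, bond orders sum to 2 (valence 4) → 2 H
  atom 7: C, bond orders sum to 2 (valence 4) → 2 H
  atom 8: C, bond orders sum to 2 (valence 4) → 2 H
  atom 9: C, bond orders sum to 2 (valence 4) → 2 H
  atom 10: C, bond orders sum to 2 (valence 4) → 2 H
Totals → C:9, H:17, Cl:1.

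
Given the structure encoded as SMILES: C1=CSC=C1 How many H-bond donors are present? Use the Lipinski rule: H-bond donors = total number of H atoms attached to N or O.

Donors: find every N or O and count the H atoms it carries.
  (no N or O atoms present)
Lipinski HBD = 0.

0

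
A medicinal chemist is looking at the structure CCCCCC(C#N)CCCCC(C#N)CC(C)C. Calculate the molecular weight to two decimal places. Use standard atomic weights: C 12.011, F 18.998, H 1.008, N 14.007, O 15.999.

First, the molecular formula is C17H30N2 (counting implicit H from valence).
  C: 17 × 12.011 = 204.187
  H: 30 × 1.008 = 30.240
  N: 2 × 14.007 = 28.014
Sum: 17×12.011 + 30×1.008 + 2×14.007 = 262.441 → 262.44 g/mol.

262.44 g/mol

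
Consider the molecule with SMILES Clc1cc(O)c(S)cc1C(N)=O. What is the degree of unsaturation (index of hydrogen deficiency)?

Molecular formula: C7H6ClNO2S.
DoU = (2C + 2 + N − H − X) / 2, where X is the halogen count and O/S are ignored.
    = (2·7 + 2 + 1 − 6 − 1) / 2 = 10 / 2 = 5.

5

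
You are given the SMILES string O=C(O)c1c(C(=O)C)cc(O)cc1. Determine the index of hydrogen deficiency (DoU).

6

Molecular formula: C9H8O4.
DoU = (2C + 2 + N − H − X) / 2, where X is the halogen count and O/S are ignored.
    = (2·9 + 2 + 0 − 8 − 0) / 2 = 12 / 2 = 6.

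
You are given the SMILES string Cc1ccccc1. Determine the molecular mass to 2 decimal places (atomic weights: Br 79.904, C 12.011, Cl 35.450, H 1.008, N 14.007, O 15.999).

First, the molecular formula is C7H8 (counting implicit H from valence).
  C: 7 × 12.011 = 84.077
  H: 8 × 1.008 = 8.064
Sum: 7×12.011 + 8×1.008 = 92.141 → 92.14 g/mol.

92.14 g/mol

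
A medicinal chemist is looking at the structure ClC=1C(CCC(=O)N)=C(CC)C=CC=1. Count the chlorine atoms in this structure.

1

Scan the SMILES for Cl atoms (remember two-letter symbols like Cl and Br are single atoms).
Chlorine count: 1.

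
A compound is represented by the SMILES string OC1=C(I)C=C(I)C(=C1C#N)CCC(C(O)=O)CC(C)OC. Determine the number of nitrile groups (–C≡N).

1

The nitrile motif appears at heavy-atom position 10 in the SMILES.
Other groups present: 1 carboxylic acid, 1 ether, 1 hydroxyl.
Nitrile count: 1.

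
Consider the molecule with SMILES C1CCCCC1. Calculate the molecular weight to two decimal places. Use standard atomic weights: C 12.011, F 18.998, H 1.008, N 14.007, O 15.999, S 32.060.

84.16 g/mol

First, the molecular formula is C6H12 (counting implicit H from valence).
  C: 6 × 12.011 = 72.066
  H: 12 × 1.008 = 12.096
Sum: 6×12.011 + 12×1.008 = 84.162 → 84.16 g/mol.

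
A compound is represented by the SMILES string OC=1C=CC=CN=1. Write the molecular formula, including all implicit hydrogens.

C5H5NO

Walk through each heavy atom and fill implicit hydrogens from standard valence (C 4, N 3, O 2, S 2, halogen 1):
  atom 1: O, bond orders sum to 1 (valence 2) → 1 H
  atom 2: C, bond orders sum to 4 (valence 4) → 0 H
  atom 3: C, bond orders sum to 3 (valence 4) → 1 H
  atom 4: C, bond orders sum to 3 (valence 4) → 1 H
  atom 5: C, bond orders sum to 3 (valence 4) → 1 H
  atom 6: C, bond orders sum to 3 (valence 4) → 1 H
  atom 7: N, bond orders sum to 3 (valence 3) → 0 H
Totals → C:5, H:5, N:1, O:1.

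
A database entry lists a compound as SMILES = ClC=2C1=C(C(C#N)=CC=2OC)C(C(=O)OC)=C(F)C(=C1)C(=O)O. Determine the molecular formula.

C15H9ClFNO5

Walk through each heavy atom and fill implicit hydrogens from standard valence (C 4, N 3, O 2, S 2, halogen 1):
  atom 1: Cl (halogen, monovalent) → 0 H
  atom 2: C, bond orders sum to 4 (valence 4) → 0 H
  atom 3: C, bond orders sum to 4 (valence 4) → 0 H
  atom 4: C, bond orders sum to 4 (valence 4) → 0 H
  atom 5: C, bond orders sum to 4 (valence 4) → 0 H
  atom 6: C, bond orders sum to 4 (valence 4) → 0 H
  atom 7: N, bond orders sum to 3 (valence 3) → 0 H
  atom 8: C, bond orders sum to 3 (valence 4) → 1 H
  atom 9: C, bond orders sum to 4 (valence 4) → 0 H
  atom 10: O, bond orders sum to 2 (valence 2) → 0 H
  atom 11: C, bond orders sum to 1 (valence 4) → 3 H
  atom 12: C, bond orders sum to 4 (valence 4) → 0 H
  atom 13: C, bond orders sum to 4 (valence 4) → 0 H
  atom 14: O, bond orders sum to 2 (valence 2) → 0 H
  atom 15: O, bond orders sum to 2 (valence 2) → 0 H
  atom 16: C, bond orders sum to 1 (valence 4) → 3 H
  atom 17: C, bond orders sum to 4 (valence 4) → 0 H
  atom 18: F (halogen, monovalent) → 0 H
  atom 19: C, bond orders sum to 4 (valence 4) → 0 H
  atom 20: C, bond orders sum to 3 (valence 4) → 1 H
  atom 21: C, bond orders sum to 4 (valence 4) → 0 H
  atom 22: O, bond orders sum to 2 (valence 2) → 0 H
  atom 23: O, bond orders sum to 1 (valence 2) → 1 H
Totals → C:15, H:9, Cl:1, F:1, N:1, O:5.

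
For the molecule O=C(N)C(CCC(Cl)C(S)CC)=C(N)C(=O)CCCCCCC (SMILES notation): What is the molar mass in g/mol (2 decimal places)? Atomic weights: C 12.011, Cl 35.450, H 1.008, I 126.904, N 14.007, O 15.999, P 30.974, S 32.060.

362.96 g/mol

First, the molecular formula is C17H31ClN2O2S (counting implicit H from valence).
  C: 17 × 12.011 = 204.187
  Cl: 1 × 35.450 = 35.450
  H: 31 × 1.008 = 31.248
  N: 2 × 14.007 = 28.014
  O: 2 × 15.999 = 31.998
  S: 1 × 32.060 = 32.060
Sum: 17×12.011 + 1×35.450 + 31×1.008 + 2×14.007 + 2×15.999 + 1×32.060 = 362.957 → 362.96 g/mol.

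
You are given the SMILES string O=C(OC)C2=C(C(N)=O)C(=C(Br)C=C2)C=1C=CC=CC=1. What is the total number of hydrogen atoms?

12

Walk through each heavy atom and fill implicit hydrogens from standard valence (C 4, N 3, O 2, S 2, halogen 1):
  atom 1: O, bond orders sum to 2 (valence 2) → 0 H
  atom 2: C, bond orders sum to 4 (valence 4) → 0 H
  atom 3: O, bond orders sum to 2 (valence 2) → 0 H
  atom 4: C, bond orders sum to 1 (valence 4) → 3 H
  atom 5: C, bond orders sum to 4 (valence 4) → 0 H
  atom 6: C, bond orders sum to 4 (valence 4) → 0 H
  atom 7: C, bond orders sum to 4 (valence 4) → 0 H
  atom 8: N, bond orders sum to 1 (valence 3) → 2 H
  atom 9: O, bond orders sum to 2 (valence 2) → 0 H
  atom 10: C, bond orders sum to 4 (valence 4) → 0 H
  atom 11: C, bond orders sum to 4 (valence 4) → 0 H
  atom 12: Br (halogen, monovalent) → 0 H
  atom 13: C, bond orders sum to 3 (valence 4) → 1 H
  atom 14: C, bond orders sum to 3 (valence 4) → 1 H
  atom 15: C, bond orders sum to 4 (valence 4) → 0 H
  atom 16: C, bond orders sum to 3 (valence 4) → 1 H
  atom 17: C, bond orders sum to 3 (valence 4) → 1 H
  atom 18: C, bond orders sum to 3 (valence 4) → 1 H
  atom 19: C, bond orders sum to 3 (valence 4) → 1 H
  atom 20: C, bond orders sum to 3 (valence 4) → 1 H
Total hydrogens: 12.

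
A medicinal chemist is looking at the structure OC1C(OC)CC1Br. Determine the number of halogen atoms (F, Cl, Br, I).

1

Halogen atoms appear at heavy-atom position 8 (1×Br).
Other groups present: 1 ether, 1 hydroxyl.
Halogen count: 1.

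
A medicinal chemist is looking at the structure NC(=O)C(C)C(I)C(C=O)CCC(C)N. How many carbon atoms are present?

10

Count every carbon token in the SMILES (each C, including those in ring-closure positions and inside branches).
Carbon count: 10.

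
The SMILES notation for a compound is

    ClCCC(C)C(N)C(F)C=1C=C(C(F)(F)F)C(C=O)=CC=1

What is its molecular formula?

C14H16ClF4NO

Walk through each heavy atom and fill implicit hydrogens from standard valence (C 4, N 3, O 2, S 2, halogen 1):
  atom 1: Cl (halogen, monovalent) → 0 H
  atom 2: C, bond orders sum to 2 (valence 4) → 2 H
  atom 3: C, bond orders sum to 2 (valence 4) → 2 H
  atom 4: C, bond orders sum to 3 (valence 4) → 1 H
  atom 5: C, bond orders sum to 1 (valence 4) → 3 H
  atom 6: C, bond orders sum to 3 (valence 4) → 1 H
  atom 7: N, bond orders sum to 1 (valence 3) → 2 H
  atom 8: C, bond orders sum to 3 (valence 4) → 1 H
  atom 9: F (halogen, monovalent) → 0 H
  atom 10: C, bond orders sum to 4 (valence 4) → 0 H
  atom 11: C, bond orders sum to 3 (valence 4) → 1 H
  atom 12: C, bond orders sum to 4 (valence 4) → 0 H
  atom 13: C, bond orders sum to 4 (valence 4) → 0 H
  atom 14: F (halogen, monovalent) → 0 H
  atom 15: F (halogen, monovalent) → 0 H
  atom 16: F (halogen, monovalent) → 0 H
  atom 17: C, bond orders sum to 4 (valence 4) → 0 H
  atom 18: C, bond orders sum to 3 (valence 4) → 1 H
  atom 19: O, bond orders sum to 2 (valence 2) → 0 H
  atom 20: C, bond orders sum to 3 (valence 4) → 1 H
  atom 21: C, bond orders sum to 3 (valence 4) → 1 H
Totals → C:14, H:16, Cl:1, F:4, N:1, O:1.
In Hill order: C14H16ClF4NO.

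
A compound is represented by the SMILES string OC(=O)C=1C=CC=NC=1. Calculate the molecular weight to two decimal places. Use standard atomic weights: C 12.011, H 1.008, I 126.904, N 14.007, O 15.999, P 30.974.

123.11 g/mol

First, the molecular formula is C6H5NO2 (counting implicit H from valence).
  C: 6 × 12.011 = 72.066
  H: 5 × 1.008 = 5.040
  N: 1 × 14.007 = 14.007
  O: 2 × 15.999 = 31.998
Sum: 6×12.011 + 5×1.008 + 1×14.007 + 2×15.999 = 123.111 → 123.11 g/mol.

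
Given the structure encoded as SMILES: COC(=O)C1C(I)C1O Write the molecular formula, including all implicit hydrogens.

Walk through each heavy atom and fill implicit hydrogens from standard valence (C 4, N 3, O 2, S 2, halogen 1):
  atom 1: C, bond orders sum to 1 (valence 4) → 3 H
  atom 2: O, bond orders sum to 2 (valence 2) → 0 H
  atom 3: C, bond orders sum to 4 (valence 4) → 0 H
  atom 4: O, bond orders sum to 2 (valence 2) → 0 H
  atom 5: C, bond orders sum to 3 (valence 4) → 1 H
  atom 6: C, bond orders sum to 3 (valence 4) → 1 H
  atom 7: I (halogen, monovalent) → 0 H
  atom 8: C, bond orders sum to 3 (valence 4) → 1 H
  atom 9: O, bond orders sum to 1 (valence 2) → 1 H
Totals → C:5, H:7, I:1, O:3.

C5H7IO3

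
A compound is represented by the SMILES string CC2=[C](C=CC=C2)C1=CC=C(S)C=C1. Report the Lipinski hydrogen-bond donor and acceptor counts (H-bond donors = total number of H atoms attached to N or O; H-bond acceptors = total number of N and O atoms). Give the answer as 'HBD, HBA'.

Donors: find every N or O and count the H atoms it carries.
  (no N or O atoms present)
Lipinski HBD = 0.
Acceptors: N atoms = 0, O atoms = 0 → HBA = 0.

0, 0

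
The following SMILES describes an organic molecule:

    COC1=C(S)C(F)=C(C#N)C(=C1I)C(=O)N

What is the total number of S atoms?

Scan the SMILES for S atoms (remember two-letter symbols like Cl and Br are single atoms).
Sulfur count: 1.

1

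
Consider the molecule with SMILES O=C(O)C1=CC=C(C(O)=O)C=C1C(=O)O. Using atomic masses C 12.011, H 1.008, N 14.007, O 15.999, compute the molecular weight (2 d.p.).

210.14 g/mol

First, the molecular formula is C9H6O6 (counting implicit H from valence).
  C: 9 × 12.011 = 108.099
  H: 6 × 1.008 = 6.048
  O: 6 × 15.999 = 95.994
Sum: 9×12.011 + 6×1.008 + 6×15.999 = 210.141 → 210.14 g/mol.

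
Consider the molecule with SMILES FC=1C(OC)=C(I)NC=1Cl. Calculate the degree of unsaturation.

3

Degree of unsaturation = (number of rings) + (number of π bonds).
Ring closures in the SMILES: 1.
π bonds: 2 double bonds (each 1 DoU) → 2 DoU from unsaturation.
Total DoU = 1 + 2 = 3.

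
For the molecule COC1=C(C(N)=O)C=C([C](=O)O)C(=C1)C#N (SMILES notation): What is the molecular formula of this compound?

C10H8N2O4

Walk through each heavy atom and fill implicit hydrogens from standard valence (C 4, N 3, O 2, S 2, halogen 1):
  atom 1: C, bond orders sum to 1 (valence 4) → 3 H
  atom 2: O, bond orders sum to 2 (valence 2) → 0 H
  atom 3: C, bond orders sum to 4 (valence 4) → 0 H
  atom 4: C, bond orders sum to 4 (valence 4) → 0 H
  atom 5: C, bond orders sum to 4 (valence 4) → 0 H
  atom 6: N, bond orders sum to 1 (valence 3) → 2 H
  atom 7: O, bond orders sum to 2 (valence 2) → 0 H
  atom 8: C, bond orders sum to 3 (valence 4) → 1 H
  atom 9: C, bond orders sum to 4 (valence 4) → 0 H
  atom 10: C with explicit H count 0
  atom 11: O, bond orders sum to 2 (valence 2) → 0 H
  atom 12: O, bond orders sum to 1 (valence 2) → 1 H
  atom 13: C, bond orders sum to 4 (valence 4) → 0 H
  atom 14: C, bond orders sum to 3 (valence 4) → 1 H
  atom 15: C, bond orders sum to 4 (valence 4) → 0 H
  atom 16: N, bond orders sum to 3 (valence 3) → 0 H
Totals → C:10, H:8, N:2, O:4.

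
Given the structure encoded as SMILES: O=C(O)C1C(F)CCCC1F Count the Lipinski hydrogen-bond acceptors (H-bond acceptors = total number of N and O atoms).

2

N atoms: 0; O atoms: 2.
Lipinski HBA = 0 + 2 = 2.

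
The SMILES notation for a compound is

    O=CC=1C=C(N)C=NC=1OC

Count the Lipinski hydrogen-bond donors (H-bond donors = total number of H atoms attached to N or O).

2

Donors: find every N or O and count the H atoms it carries.
  atom 1 (O): bond orders sum to 2 → 0 H
  atom 6 (N): bond orders sum to 1 → 2 H
  atom 8 (N): bond orders sum to 3 → 0 H
  atom 10 (O): bond orders sum to 2 → 0 H
Lipinski HBD = 2.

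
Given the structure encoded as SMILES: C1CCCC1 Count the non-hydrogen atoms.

5

Every atom symbol written in the SMILES (organic subset) is one heavy atom; implicit H are not written.
Heavy atoms by element → C:5.
Total: 5.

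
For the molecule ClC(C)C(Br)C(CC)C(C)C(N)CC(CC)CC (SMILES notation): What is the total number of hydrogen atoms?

Walk through each heavy atom and fill implicit hydrogens from standard valence (C 4, N 3, O 2, S 2, halogen 1):
  atom 1: Cl (halogen, monovalent) → 0 H
  atom 2: C, bond orders sum to 3 (valence 4) → 1 H
  atom 3: C, bond orders sum to 1 (valence 4) → 3 H
  atom 4: C, bond orders sum to 3 (valence 4) → 1 H
  atom 5: Br (halogen, monovalent) → 0 H
  atom 6: C, bond orders sum to 3 (valence 4) → 1 H
  atom 7: C, bond orders sum to 2 (valence 4) → 2 H
  atom 8: C, bond orders sum to 1 (valence 4) → 3 H
  atom 9: C, bond orders sum to 3 (valence 4) → 1 H
  atom 10: C, bond orders sum to 1 (valence 4) → 3 H
  atom 11: C, bond orders sum to 3 (valence 4) → 1 H
  atom 12: N, bond orders sum to 1 (valence 3) → 2 H
  atom 13: C, bond orders sum to 2 (valence 4) → 2 H
  atom 14: C, bond orders sum to 3 (valence 4) → 1 H
  atom 15: C, bond orders sum to 2 (valence 4) → 2 H
  atom 16: C, bond orders sum to 1 (valence 4) → 3 H
  atom 17: C, bond orders sum to 2 (valence 4) → 2 H
  atom 18: C, bond orders sum to 1 (valence 4) → 3 H
Total hydrogens: 31.

31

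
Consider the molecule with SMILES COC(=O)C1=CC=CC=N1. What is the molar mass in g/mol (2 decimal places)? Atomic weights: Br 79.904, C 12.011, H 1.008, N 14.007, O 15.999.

First, the molecular formula is C7H7NO2 (counting implicit H from valence).
  C: 7 × 12.011 = 84.077
  H: 7 × 1.008 = 7.056
  N: 1 × 14.007 = 14.007
  O: 2 × 15.999 = 31.998
Sum: 7×12.011 + 7×1.008 + 1×14.007 + 2×15.999 = 137.138 → 137.14 g/mol.

137.14 g/mol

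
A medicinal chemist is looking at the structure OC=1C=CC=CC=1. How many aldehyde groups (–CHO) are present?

0

Scan the SMILES for the aldehyde motif — none present.
Groups that are present: 1 hydroxyl.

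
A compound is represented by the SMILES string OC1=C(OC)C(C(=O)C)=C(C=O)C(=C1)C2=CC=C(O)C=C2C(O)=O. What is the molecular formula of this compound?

C17H14O7

Walk through each heavy atom and fill implicit hydrogens from standard valence (C 4, N 3, O 2, S 2, halogen 1):
  atom 1: O, bond orders sum to 1 (valence 2) → 1 H
  atom 2: C, bond orders sum to 4 (valence 4) → 0 H
  atom 3: C, bond orders sum to 4 (valence 4) → 0 H
  atom 4: O, bond orders sum to 2 (valence 2) → 0 H
  atom 5: C, bond orders sum to 1 (valence 4) → 3 H
  atom 6: C, bond orders sum to 4 (valence 4) → 0 H
  atom 7: C, bond orders sum to 4 (valence 4) → 0 H
  atom 8: O, bond orders sum to 2 (valence 2) → 0 H
  atom 9: C, bond orders sum to 1 (valence 4) → 3 H
  atom 10: C, bond orders sum to 4 (valence 4) → 0 H
  atom 11: C, bond orders sum to 3 (valence 4) → 1 H
  atom 12: O, bond orders sum to 2 (valence 2) → 0 H
  atom 13: C, bond orders sum to 4 (valence 4) → 0 H
  atom 14: C, bond orders sum to 3 (valence 4) → 1 H
  atom 15: C, bond orders sum to 4 (valence 4) → 0 H
  atom 16: C, bond orders sum to 3 (valence 4) → 1 H
  atom 17: C, bond orders sum to 3 (valence 4) → 1 H
  atom 18: C, bond orders sum to 4 (valence 4) → 0 H
  atom 19: O, bond orders sum to 1 (valence 2) → 1 H
  atom 20: C, bond orders sum to 3 (valence 4) → 1 H
  atom 21: C, bond orders sum to 4 (valence 4) → 0 H
  atom 22: C, bond orders sum to 4 (valence 4) → 0 H
  atom 23: O, bond orders sum to 1 (valence 2) → 1 H
  atom 24: O, bond orders sum to 2 (valence 2) → 0 H
Totals → C:17, H:14, O:7.
In Hill order: C17H14O7.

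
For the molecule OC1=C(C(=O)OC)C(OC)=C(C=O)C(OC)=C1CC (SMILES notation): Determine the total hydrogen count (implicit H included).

Walk through each heavy atom and fill implicit hydrogens from standard valence (C 4, N 3, O 2, S 2, halogen 1):
  atom 1: O, bond orders sum to 1 (valence 2) → 1 H
  atom 2: C, bond orders sum to 4 (valence 4) → 0 H
  atom 3: C, bond orders sum to 4 (valence 4) → 0 H
  atom 4: C, bond orders sum to 4 (valence 4) → 0 H
  atom 5: O, bond orders sum to 2 (valence 2) → 0 H
  atom 6: O, bond orders sum to 2 (valence 2) → 0 H
  atom 7: C, bond orders sum to 1 (valence 4) → 3 H
  atom 8: C, bond orders sum to 4 (valence 4) → 0 H
  atom 9: O, bond orders sum to 2 (valence 2) → 0 H
  atom 10: C, bond orders sum to 1 (valence 4) → 3 H
  atom 11: C, bond orders sum to 4 (valence 4) → 0 H
  atom 12: C, bond orders sum to 3 (valence 4) → 1 H
  atom 13: O, bond orders sum to 2 (valence 2) → 0 H
  atom 14: C, bond orders sum to 4 (valence 4) → 0 H
  atom 15: O, bond orders sum to 2 (valence 2) → 0 H
  atom 16: C, bond orders sum to 1 (valence 4) → 3 H
  atom 17: C, bond orders sum to 4 (valence 4) → 0 H
  atom 18: C, bond orders sum to 2 (valence 4) → 2 H
  atom 19: C, bond orders sum to 1 (valence 4) → 3 H
Total hydrogens: 16.

16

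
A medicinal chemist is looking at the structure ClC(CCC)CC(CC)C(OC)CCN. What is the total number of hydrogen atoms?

Walk through each heavy atom and fill implicit hydrogens from standard valence (C 4, N 3, O 2, S 2, halogen 1):
  atom 1: Cl (halogen, monovalent) → 0 H
  atom 2: C, bond orders sum to 3 (valence 4) → 1 H
  atom 3: C, bond orders sum to 2 (valence 4) → 2 H
  atom 4: C, bond orders sum to 2 (valence 4) → 2 H
  atom 5: C, bond orders sum to 1 (valence 4) → 3 H
  atom 6: C, bond orders sum to 2 (valence 4) → 2 H
  atom 7: C, bond orders sum to 3 (valence 4) → 1 H
  atom 8: C, bond orders sum to 2 (valence 4) → 2 H
  atom 9: C, bond orders sum to 1 (valence 4) → 3 H
  atom 10: C, bond orders sum to 3 (valence 4) → 1 H
  atom 11: O, bond orders sum to 2 (valence 2) → 0 H
  atom 12: C, bond orders sum to 1 (valence 4) → 3 H
  atom 13: C, bond orders sum to 2 (valence 4) → 2 H
  atom 14: C, bond orders sum to 2 (valence 4) → 2 H
  atom 15: N, bond orders sum to 1 (valence 3) → 2 H
Total hydrogens: 26.

26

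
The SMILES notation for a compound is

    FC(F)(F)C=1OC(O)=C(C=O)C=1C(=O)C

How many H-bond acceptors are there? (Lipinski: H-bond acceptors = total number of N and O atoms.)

4

N atoms: 0; O atoms: 4.
Lipinski HBA = 0 + 4 = 4.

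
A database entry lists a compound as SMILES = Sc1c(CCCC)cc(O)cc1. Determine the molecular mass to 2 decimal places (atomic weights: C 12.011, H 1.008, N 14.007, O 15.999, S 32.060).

First, the molecular formula is C10H14OS (counting implicit H from valence).
  C: 10 × 12.011 = 120.110
  H: 14 × 1.008 = 14.112
  O: 1 × 15.999 = 15.999
  S: 1 × 32.060 = 32.060
Sum: 10×12.011 + 14×1.008 + 1×15.999 + 1×32.060 = 182.281 → 182.28 g/mol.

182.28 g/mol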